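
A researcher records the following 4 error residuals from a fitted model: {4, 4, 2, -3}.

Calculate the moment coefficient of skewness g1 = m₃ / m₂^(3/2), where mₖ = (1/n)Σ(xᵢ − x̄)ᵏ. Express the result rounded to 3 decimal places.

x̄ = (4 + 4 + 2 - 3) / 4 = 1.7500
deviations (xᵢ − x̄): 2.2500, 2.2500, 0.2500, -4.7500
Σ(xᵢ − x̄)² = 32.7500 ⇒ m₂ = 32.7500/4 = 8.18750
Σ(xᵢ − x̄)³ = -84.3750 ⇒ m₃ = -84.3750/4 = -21.09375
m₂^(3/2) = 8.18750^(1.5) = 23.42756
g1 = m₃ / m₂^(3/2) = -21.09375 / 23.42756 ≈ -0.900

-0.900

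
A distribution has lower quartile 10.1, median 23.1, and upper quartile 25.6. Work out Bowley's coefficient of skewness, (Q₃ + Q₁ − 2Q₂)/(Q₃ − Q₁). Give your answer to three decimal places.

-0.677

numerator: Q₃ + Q₁ − 2Q₂ = 25.6 + 10.1 − 2×23.1 = -10.5000
denominator: Q₃ − Q₁ = 25.6 − 10.1 = 15.5000
Bowley skewness = -10.5000 / 15.5000 ≈ -0.677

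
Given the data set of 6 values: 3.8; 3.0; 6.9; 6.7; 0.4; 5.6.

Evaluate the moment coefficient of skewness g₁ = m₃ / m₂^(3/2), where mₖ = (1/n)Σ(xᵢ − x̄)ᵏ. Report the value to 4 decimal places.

x̄ = (3.8 + 3.0 + 6.9 + 6.7 + 0.4 + 5.6) / 6 = 4.4000
deviations (xᵢ − x̄): -0.6000, -1.4000, 2.5000, 2.3000, -4.0000, 1.2000
Σ(xᵢ − x̄)² = 31.3000 ⇒ m₂ = 31.3000/6 = 5.21667
Σ(xᵢ − x̄)³ = -37.4400 ⇒ m₃ = -37.4400/6 = -6.24000
m₂^(3/2) = 5.21667^(1.5) = 11.91488
g₁ = m₃ / m₂^(3/2) = -6.24000 / 11.91488 ≈ -0.5237

-0.5237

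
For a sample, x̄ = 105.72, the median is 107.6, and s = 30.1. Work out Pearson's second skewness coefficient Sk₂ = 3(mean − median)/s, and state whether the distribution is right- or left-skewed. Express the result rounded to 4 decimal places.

-0.1874, left-skewed

Sk₂ = 3(105.72 − 107.6) / 30.1 = 3 × -1.8800 / 30.1
    = -5.6400 / 30.1 ≈ -0.1874
Sk₂ < 0 ⇒ mean < median ⇒ left-skewed (negative skew).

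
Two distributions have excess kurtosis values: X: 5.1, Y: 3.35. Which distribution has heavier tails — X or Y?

X

Higher excess kurtosis ⇒ heavier tails relative to the normal distribution.
5.1 vs 3.35: the larger is 5.1, so X has heavier tails.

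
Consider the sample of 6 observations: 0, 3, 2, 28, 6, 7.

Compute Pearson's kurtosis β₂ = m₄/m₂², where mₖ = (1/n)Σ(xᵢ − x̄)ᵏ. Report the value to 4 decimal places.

x̄ = 7.6667
Σ(xᵢ − x̄)² = 529.3333 ⇒ m₂ = 88.22222
Σ(xᵢ − x̄)⁴ = 175904.4444 ⇒ m₄ = 29317.40741
m₂² = 7783.16049
β₂ = m₄/m₂² = 29317.40741 / 7783.16049 ≈ 3.7668

3.7668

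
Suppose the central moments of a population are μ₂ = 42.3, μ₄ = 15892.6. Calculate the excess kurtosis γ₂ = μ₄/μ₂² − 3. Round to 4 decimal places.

μ₂² = 42.3² = 1789.29000
μ₄/μ₂² = 15892.6 / 1789.29000 = 8.88207
γ₂ = 8.88207 − 3 ≈ 5.8821

5.8821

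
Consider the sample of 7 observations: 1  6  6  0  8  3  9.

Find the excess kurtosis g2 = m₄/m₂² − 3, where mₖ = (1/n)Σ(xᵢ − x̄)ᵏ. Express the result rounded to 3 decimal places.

-1.419

x̄ = 4.7143
Σ(xᵢ − x̄)² = 71.4286 ⇒ m₂ = 10.20408
Σ(xᵢ − x̄)⁴ = 1152.2682 ⇒ m₄ = 164.60975
m₂² = 104.12328
g2 = m₄/m₂² − 3 = 1.58091 − 3 ≈ -1.419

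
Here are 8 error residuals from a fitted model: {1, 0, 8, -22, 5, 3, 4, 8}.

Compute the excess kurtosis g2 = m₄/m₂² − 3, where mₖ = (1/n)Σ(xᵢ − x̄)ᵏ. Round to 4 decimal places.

2.1796

x̄ = 0.8750
Σ(xᵢ − x̄)² = 656.8750 ⇒ m₂ = 82.10938
Σ(xᵢ − x̄)⁴ = 279367.0879 ⇒ m₄ = 34920.88599
m₂² = 6741.94946
g2 = m₄/m₂² − 3 = 5.17964 − 3 ≈ 2.1796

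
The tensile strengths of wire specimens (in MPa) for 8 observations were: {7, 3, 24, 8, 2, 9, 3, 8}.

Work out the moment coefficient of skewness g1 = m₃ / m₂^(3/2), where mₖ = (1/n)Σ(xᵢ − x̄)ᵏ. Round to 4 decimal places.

1.6092

x̄ = (7 + 3 + 24 + 8 + 2 + 9 + 3 + 8) / 8 = 8.0000
deviations (xᵢ − x̄): -1.0000, -5.0000, 16.0000, 0.0000, -6.0000, 1.0000, -5.0000, 0.0000
Σ(xᵢ − x̄)² = 344.0000 ⇒ m₂ = 344.0000/8 = 43.00000
Σ(xᵢ − x̄)³ = 3630.0000 ⇒ m₃ = 3630.0000/8 = 453.75000
m₂^(3/2) = 43.00000^(1.5) = 281.96986
g1 = m₃ / m₂^(3/2) = 453.75000 / 281.96986 ≈ 1.6092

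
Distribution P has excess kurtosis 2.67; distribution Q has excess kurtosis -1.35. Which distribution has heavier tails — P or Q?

P

Higher excess kurtosis ⇒ heavier tails relative to the normal distribution.
2.67 vs -1.35: the larger is 2.67, so P has heavier tails. (P is leptokurtic — heavier-than-normal tails; the other is platykurtic.)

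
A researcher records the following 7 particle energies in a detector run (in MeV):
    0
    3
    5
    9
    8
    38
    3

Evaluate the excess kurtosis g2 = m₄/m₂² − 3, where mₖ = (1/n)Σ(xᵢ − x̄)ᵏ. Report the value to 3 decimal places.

x̄ = 9.4286
Σ(xᵢ − x̄)² = 1009.7143 ⇒ m₂ = 144.24490
Σ(xᵢ − x̄)⁴ = 678096.4548 ⇒ m₄ = 96870.92212
m₂² = 20806.59059
g2 = m₄/m₂² − 3 = 4.65578 − 3 ≈ 1.656

1.656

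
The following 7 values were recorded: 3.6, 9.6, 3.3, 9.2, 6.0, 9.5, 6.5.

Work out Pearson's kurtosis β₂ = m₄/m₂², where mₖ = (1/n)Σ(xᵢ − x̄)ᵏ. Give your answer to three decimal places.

x̄ = 6.8143
Σ(xᵢ − x̄)² = 44.1086 ⇒ m₂ = 6.30122
Σ(xᵢ − x̄)⁴ = 404.3633 ⇒ m₄ = 57.76618
m₂² = 39.70543
β₂ = m₄/m₂² = 57.76618 / 39.70543 ≈ 1.455

1.455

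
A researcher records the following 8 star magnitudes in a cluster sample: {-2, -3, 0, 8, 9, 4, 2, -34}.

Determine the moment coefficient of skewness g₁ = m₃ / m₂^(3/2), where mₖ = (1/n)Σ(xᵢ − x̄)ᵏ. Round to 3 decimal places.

x̄ = (-2 - 3 + 0 + 8 + 9 + 4 + 2 - 34) / 8 = -2.0000
deviations (xᵢ − x̄): 0.0000, -1.0000, 2.0000, 10.0000, 11.0000, 6.0000, 4.0000, -32.0000
Σ(xᵢ − x̄)² = 1302.0000 ⇒ m₂ = 1302.0000/8 = 162.75000
Σ(xᵢ − x̄)³ = -30150.0000 ⇒ m₃ = -30150.0000/8 = -3768.75000
m₂^(3/2) = 162.75000^(1.5) = 2076.25885
g₁ = m₃ / m₂^(3/2) = -3768.75000 / 2076.25885 ≈ -1.815

-1.815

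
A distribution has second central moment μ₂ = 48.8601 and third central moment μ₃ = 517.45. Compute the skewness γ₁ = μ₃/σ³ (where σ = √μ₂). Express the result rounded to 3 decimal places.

1.515

σ = √μ₂ = √48.8601 = 6.99000
σ³ = μ₂^(3/2) = 341.53210
γ₁ = μ₃/σ³ = 517.45 / 341.53210 ≈ 1.515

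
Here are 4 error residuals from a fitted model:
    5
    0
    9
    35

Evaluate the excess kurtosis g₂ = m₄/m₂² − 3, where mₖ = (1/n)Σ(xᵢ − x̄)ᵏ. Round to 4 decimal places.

-0.8032

x̄ = 12.2500
Σ(xᵢ − x̄)² = 730.7500 ⇒ m₂ = 182.68750
Σ(xᵢ − x̄)⁴ = 293264.0781 ⇒ m₄ = 73316.01953
m₂² = 33374.72266
g₂ = m₄/m₂² − 3 = 2.19675 − 3 ≈ -0.8032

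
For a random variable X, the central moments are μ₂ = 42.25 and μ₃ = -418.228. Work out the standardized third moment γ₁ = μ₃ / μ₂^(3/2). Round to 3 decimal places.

σ = √μ₂ = √42.25 = 6.50000
σ³ = μ₂^(3/2) = 274.62500
γ₁ = μ₃/σ³ = -418.228 / 274.62500 ≈ -1.523

-1.523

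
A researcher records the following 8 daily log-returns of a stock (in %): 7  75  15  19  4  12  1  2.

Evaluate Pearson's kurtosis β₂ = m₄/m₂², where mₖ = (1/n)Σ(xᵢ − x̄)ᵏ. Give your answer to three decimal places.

5.380

x̄ = 16.8750
Σ(xᵢ − x̄)² = 4146.8750 ⇒ m₂ = 518.35938
Σ(xᵢ − x̄)⁴ = 11564423.2754 ⇒ m₄ = 1445552.90942
m₂² = 268696.44165
β₂ = m₄/m₂² = 1445552.90942 / 268696.44165 ≈ 5.380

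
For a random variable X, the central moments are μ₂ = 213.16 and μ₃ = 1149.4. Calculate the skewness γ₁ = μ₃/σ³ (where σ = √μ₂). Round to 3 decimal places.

σ = √μ₂ = √213.16 = 14.60000
σ³ = μ₂^(3/2) = 3112.13600
γ₁ = μ₃/σ³ = 1149.4 / 3112.13600 ≈ 0.369

0.369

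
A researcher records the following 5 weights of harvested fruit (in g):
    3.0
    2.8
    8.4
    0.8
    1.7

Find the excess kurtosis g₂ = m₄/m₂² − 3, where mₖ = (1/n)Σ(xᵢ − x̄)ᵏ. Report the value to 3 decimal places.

x̄ = 3.3400
Σ(xᵢ − x̄)² = 35.1520 ⇒ m₂ = 7.03040
Σ(xᵢ − x̄)⁴ = 704.4998 ⇒ m₄ = 140.89996
m₂² = 49.42652
g₂ = m₄/m₂² − 3 = 2.85070 − 3 ≈ -0.149

-0.149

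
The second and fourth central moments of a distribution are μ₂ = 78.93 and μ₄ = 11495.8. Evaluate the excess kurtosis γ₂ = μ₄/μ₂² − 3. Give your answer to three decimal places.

μ₂² = 78.93² = 6229.94490
μ₄/μ₂² = 11495.8 / 6229.94490 = 1.84525
γ₂ = 1.84525 − 3 ≈ -1.155

-1.155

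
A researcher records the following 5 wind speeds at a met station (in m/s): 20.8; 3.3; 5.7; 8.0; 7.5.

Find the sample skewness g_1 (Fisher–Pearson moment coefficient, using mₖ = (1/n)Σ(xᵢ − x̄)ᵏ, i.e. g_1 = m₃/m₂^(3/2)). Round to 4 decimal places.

1.2215

x̄ = (20.8 + 3.3 + 5.7 + 8.0 + 7.5) / 5 = 9.0600
deviations (xᵢ − x̄): 11.7400, -5.7600, -3.3600, -1.0600, -1.5600
Σ(xᵢ − x̄)² = 185.8520 ⇒ m₂ = 185.8520/5 = 37.17040
Σ(xᵢ − x̄)³ = 1384.0726 ⇒ m₃ = 1384.0726/5 = 276.81451
m₂^(3/2) = 37.17040^(1.5) = 226.61876
g_1 = m₃ / m₂^(3/2) = 276.81451 / 226.61876 ≈ 1.2215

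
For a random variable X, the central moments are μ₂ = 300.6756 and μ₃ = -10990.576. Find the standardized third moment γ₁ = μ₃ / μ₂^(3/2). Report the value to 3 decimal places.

σ = √μ₂ = √300.6756 = 17.34000
σ³ = μ₂^(3/2) = 5213.71490
γ₁ = μ₃/σ³ = -10990.576 / 5213.71490 ≈ -2.108

-2.108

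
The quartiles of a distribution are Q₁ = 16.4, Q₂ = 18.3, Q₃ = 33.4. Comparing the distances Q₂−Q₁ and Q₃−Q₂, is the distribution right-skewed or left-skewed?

Q₂ − Q₁ = 1.9;  Q₃ − Q₂ = 15.1
Q₃ − Q₂ > Q₂ − Q₁ ⇒ the upper half is more spread out ⇒ right-skewed.

right-skewed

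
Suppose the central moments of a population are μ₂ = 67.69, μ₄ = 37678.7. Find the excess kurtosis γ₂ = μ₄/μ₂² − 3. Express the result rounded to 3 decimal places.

μ₂² = 67.69² = 4581.93610
μ₄/μ₂² = 37678.7 / 4581.93610 = 8.22331
γ₂ = 8.22331 − 3 ≈ 5.223

5.223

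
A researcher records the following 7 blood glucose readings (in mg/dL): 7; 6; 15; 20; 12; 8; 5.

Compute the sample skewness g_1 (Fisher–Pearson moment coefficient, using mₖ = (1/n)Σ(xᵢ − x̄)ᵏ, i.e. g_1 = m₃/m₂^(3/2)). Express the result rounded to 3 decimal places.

0.729

x̄ = (7 + 6 + 15 + 20 + 12 + 8 + 5) / 7 = 10.4286
deviations (xᵢ − x̄): -3.4286, -4.4286, 4.5714, 9.5714, 1.5714, -2.4286, -5.4286
Σ(xᵢ − x̄)² = 181.7143 ⇒ m₂ = 181.7143/7 = 25.95918
Σ(xᵢ − x̄)³ = 674.8163 ⇒ m₃ = 674.8163/7 = 96.40233
m₂^(3/2) = 25.95918^(1.5) = 132.26245
g_1 = m₃ / m₂^(3/2) = 96.40233 / 132.26245 ≈ 0.729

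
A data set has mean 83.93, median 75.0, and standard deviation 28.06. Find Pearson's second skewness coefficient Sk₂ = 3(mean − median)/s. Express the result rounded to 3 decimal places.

Sk₂ = 3(83.93 − 75.0) / 28.06 = 3 × 8.9300 / 28.06
    = 26.7900 / 28.06 ≈ 0.955

0.955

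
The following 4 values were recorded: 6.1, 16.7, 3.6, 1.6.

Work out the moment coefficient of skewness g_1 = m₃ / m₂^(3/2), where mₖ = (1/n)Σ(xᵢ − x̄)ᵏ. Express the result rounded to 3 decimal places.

0.906

x̄ = (6.1 + 16.7 + 3.6 + 1.6) / 4 = 7.0000
deviations (xᵢ − x̄): -0.9000, 9.7000, -3.4000, -5.4000
Σ(xᵢ − x̄)² = 135.6200 ⇒ m₂ = 135.6200/4 = 33.90500
Σ(xᵢ − x̄)³ = 715.1760 ⇒ m₃ = 715.1760/4 = 178.79400
m₂^(3/2) = 33.90500^(1.5) = 197.42203
g_1 = m₃ / m₂^(3/2) = 178.79400 / 197.42203 ≈ 0.906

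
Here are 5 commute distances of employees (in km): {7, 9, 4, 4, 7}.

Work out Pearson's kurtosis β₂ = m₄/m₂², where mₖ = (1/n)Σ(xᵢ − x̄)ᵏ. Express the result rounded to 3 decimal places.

x̄ = 6.2000
Σ(xᵢ − x̄)² = 18.8000 ⇒ m₂ = 3.76000
Σ(xᵢ − x̄)⁴ = 109.1360 ⇒ m₄ = 21.82720
m₂² = 14.13760
β₂ = m₄/m₂² = 21.82720 / 14.13760 ≈ 1.544

1.544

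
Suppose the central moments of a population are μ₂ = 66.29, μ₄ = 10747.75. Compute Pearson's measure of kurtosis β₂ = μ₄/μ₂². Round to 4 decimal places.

2.4458

μ₂² = 66.29² = 4394.36410
μ₄/μ₂² = 10747.75 / 4394.36410 = 2.44580
β₂ ≈ 2.4458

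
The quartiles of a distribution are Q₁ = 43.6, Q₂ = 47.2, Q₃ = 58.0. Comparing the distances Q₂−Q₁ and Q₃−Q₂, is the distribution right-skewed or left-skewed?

right-skewed

Q₂ − Q₁ = 3.6;  Q₃ − Q₂ = 10.8
Q₃ − Q₂ > Q₂ − Q₁ ⇒ the upper half is more spread out ⇒ right-skewed.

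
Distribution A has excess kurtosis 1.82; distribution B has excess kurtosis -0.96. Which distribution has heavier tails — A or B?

A

Higher excess kurtosis ⇒ heavier tails relative to the normal distribution.
1.82 vs -0.96: the larger is 1.82, so A has heavier tails. (A is leptokurtic — heavier-than-normal tails; the other is platykurtic.)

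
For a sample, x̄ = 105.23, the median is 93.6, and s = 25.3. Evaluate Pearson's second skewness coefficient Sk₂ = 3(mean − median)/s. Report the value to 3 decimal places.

1.379

Sk₂ = 3(105.23 − 93.6) / 25.3 = 3 × 11.6300 / 25.3
    = 34.8900 / 25.3 ≈ 1.379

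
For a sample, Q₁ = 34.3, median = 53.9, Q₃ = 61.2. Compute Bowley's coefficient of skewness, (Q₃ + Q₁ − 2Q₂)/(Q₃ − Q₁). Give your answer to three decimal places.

numerator: Q₃ + Q₁ − 2Q₂ = 61.2 + 34.3 − 2×53.9 = -12.3000
denominator: Q₃ − Q₁ = 61.2 − 34.3 = 26.9000
Bowley skewness = -12.3000 / 26.9000 ≈ -0.457

-0.457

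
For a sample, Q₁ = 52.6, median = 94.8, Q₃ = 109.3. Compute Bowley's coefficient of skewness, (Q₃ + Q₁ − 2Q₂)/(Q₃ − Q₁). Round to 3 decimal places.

numerator: Q₃ + Q₁ − 2Q₂ = 109.3 + 52.6 − 2×94.8 = -27.7000
denominator: Q₃ − Q₁ = 109.3 − 52.6 = 56.7000
Bowley skewness = -27.7000 / 56.7000 ≈ -0.489

-0.489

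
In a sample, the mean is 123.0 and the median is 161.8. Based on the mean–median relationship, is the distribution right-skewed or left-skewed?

mean − median = 123.0 − 161.8 = -38.8
mean < median ⇒ the longer tail is on the left ⇒ left-skewed (negatively skewed).

left-skewed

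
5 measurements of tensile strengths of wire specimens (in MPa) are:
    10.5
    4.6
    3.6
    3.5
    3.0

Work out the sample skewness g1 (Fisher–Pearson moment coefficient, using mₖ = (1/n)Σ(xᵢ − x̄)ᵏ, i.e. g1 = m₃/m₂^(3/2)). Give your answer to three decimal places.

1.375

x̄ = (10.5 + 4.6 + 3.6 + 3.5 + 3.0) / 5 = 5.0400
deviations (xᵢ − x̄): 5.4600, -0.4400, -1.4400, -1.5400, -2.0400
Σ(xᵢ − x̄)² = 38.6120 ⇒ m₂ = 38.6120/5 = 7.72240
Σ(xᵢ − x̄)³ = 147.5582 ⇒ m₃ = 147.5582/5 = 29.51165
m₂^(3/2) = 7.72240^(1.5) = 21.45994
g1 = m₃ / m₂^(3/2) = 29.51165 / 21.45994 ≈ 1.375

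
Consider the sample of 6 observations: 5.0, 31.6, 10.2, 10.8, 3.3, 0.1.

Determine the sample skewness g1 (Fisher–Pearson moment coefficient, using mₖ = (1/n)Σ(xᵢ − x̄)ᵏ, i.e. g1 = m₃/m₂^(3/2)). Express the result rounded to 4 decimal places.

x̄ = (5.0 + 31.6 + 10.2 + 10.8 + 3.3 + 0.1) / 6 = 10.1667
deviations (xᵢ − x̄): -5.1667, 21.4333, 0.0333, 0.6333, -6.8667, -10.0667
Σ(xᵢ − x̄)² = 634.9733 ⇒ m₂ = 634.9733/6 = 105.82889
Σ(xᵢ − x̄)³ = 8364.6396 ⇒ m₃ = 8364.6396/6 = 1394.10659
m₂^(3/2) = 105.82889^(1.5) = 1088.69532
g1 = m₃ / m₂^(3/2) = 1394.10659 / 1088.69532 ≈ 1.2805

1.2805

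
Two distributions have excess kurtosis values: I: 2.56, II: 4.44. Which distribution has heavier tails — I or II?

II

Higher excess kurtosis ⇒ heavier tails relative to the normal distribution.
2.56 vs 4.44: the larger is 4.44, so II has heavier tails.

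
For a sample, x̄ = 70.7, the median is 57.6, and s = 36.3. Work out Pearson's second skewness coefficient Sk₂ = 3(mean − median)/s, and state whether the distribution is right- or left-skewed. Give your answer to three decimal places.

1.083, right-skewed

Sk₂ = 3(70.7 − 57.6) / 36.3 = 3 × 13.1000 / 36.3
    = 39.3000 / 36.3 ≈ 1.083
Sk₂ > 0 ⇒ mean > median ⇒ right-skewed (positive skew).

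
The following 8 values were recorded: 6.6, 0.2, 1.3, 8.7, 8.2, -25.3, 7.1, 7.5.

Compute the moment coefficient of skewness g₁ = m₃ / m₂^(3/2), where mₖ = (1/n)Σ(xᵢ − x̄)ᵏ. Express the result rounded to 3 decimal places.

x̄ = (6.6 + 0.2 + 1.3 + 8.7 + 8.2 - 25.3 + 7.1 + 7.5) / 8 = 1.7875
deviations (xᵢ − x̄): 4.8125, -1.5875, -0.4875, 6.9125, 6.4125, -27.0875, 5.3125, 5.7125
Σ(xᵢ − x̄)² = 909.4087 ⇒ m₂ = 909.4087/8 = 113.67609
Σ(xᵢ − x̄)³ = -18837.3142 ⇒ m₃ = -18837.3142/8 = -2354.66427
m₂^(3/2) = 113.67609^(1.5) = 1212.00305
g₁ = m₃ / m₂^(3/2) = -2354.66427 / 1212.00305 ≈ -1.943

-1.943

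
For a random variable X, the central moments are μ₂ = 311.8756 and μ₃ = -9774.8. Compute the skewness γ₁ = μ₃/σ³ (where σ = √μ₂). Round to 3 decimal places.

-1.775

σ = √μ₂ = √311.8756 = 17.66000
σ³ = μ₂^(3/2) = 5507.72310
γ₁ = μ₃/σ³ = -9774.8 / 5507.72310 ≈ -1.775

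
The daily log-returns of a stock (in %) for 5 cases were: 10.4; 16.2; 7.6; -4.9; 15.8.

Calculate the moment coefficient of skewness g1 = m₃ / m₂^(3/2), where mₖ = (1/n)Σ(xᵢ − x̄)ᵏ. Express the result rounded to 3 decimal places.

-0.889

x̄ = (10.4 + 16.2 + 7.6 - 4.9 + 15.8) / 5 = 9.0200
deviations (xᵢ − x̄): 1.3800, 7.1800, -1.4200, -13.9200, 6.7800
Σ(xᵢ − x̄)² = 295.2080 ⇒ m₂ = 295.2080/5 = 59.04160
Σ(xᵢ − x̄)³ = -2015.6515 ⇒ m₃ = -2015.6515/5 = -403.13030
m₂^(3/2) = 59.04160^(1.5) = 453.66699
g1 = m₃ / m₂^(3/2) = -403.13030 / 453.66699 ≈ -0.889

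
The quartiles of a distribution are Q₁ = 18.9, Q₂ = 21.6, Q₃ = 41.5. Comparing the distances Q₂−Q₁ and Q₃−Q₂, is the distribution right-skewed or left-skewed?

Q₂ − Q₁ = 2.7;  Q₃ − Q₂ = 19.9
Q₃ − Q₂ > Q₂ − Q₁ ⇒ the upper half is more spread out ⇒ right-skewed.

right-skewed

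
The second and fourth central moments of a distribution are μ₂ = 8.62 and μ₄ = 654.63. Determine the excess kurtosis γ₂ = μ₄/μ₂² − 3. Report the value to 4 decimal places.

5.8101

μ₂² = 8.62² = 74.30440
μ₄/μ₂² = 654.63 / 74.30440 = 8.81011
γ₂ = 8.81011 − 3 ≈ 5.8101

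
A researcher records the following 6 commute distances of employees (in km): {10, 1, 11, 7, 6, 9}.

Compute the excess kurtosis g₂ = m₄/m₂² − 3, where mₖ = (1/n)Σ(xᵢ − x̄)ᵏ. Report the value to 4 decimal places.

x̄ = 7.3333
Σ(xᵢ − x̄)² = 65.3333 ⇒ m₂ = 10.88889
Σ(xᵢ − x̄)⁴ = 1851.1111 ⇒ m₄ = 308.51852
m₂² = 118.56790
g₂ = m₄/m₂² − 3 = 2.60204 − 3 ≈ -0.3980

-0.3980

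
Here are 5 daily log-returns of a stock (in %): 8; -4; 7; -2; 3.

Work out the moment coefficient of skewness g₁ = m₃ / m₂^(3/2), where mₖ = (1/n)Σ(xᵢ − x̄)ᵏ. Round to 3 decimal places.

-0.138

x̄ = (8 - 4 + 7 - 2 + 3) / 5 = 2.4000
deviations (xᵢ − x̄): 5.6000, -6.4000, 4.6000, -4.4000, 0.6000
Σ(xᵢ − x̄)² = 113.2000 ⇒ m₂ = 113.2000/5 = 22.64000
Σ(xᵢ − x̄)³ = -74.1600 ⇒ m₃ = -74.1600/5 = -14.83200
m₂^(3/2) = 22.64000^(1.5) = 107.72454
g₁ = m₃ / m₂^(3/2) = -14.83200 / 107.72454 ≈ -0.138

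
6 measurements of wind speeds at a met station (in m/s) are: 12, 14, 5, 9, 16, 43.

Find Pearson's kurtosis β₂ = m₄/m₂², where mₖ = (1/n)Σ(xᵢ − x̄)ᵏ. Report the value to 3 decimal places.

3.665

x̄ = 16.5000
Σ(xᵢ − x̄)² = 917.5000 ⇒ m₂ = 152.91667
Σ(xᵢ − x̄)⁴ = 514258.3750 ⇒ m₄ = 85709.72917
m₂² = 23383.50694
β₂ = m₄/m₂² = 85709.72917 / 23383.50694 ≈ 3.665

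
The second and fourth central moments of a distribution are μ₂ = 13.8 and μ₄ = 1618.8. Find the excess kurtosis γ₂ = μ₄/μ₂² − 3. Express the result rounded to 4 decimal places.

μ₂² = 13.8² = 190.44000
μ₄/μ₂² = 1618.8 / 190.44000 = 8.50032
γ₂ = 8.50032 − 3 ≈ 5.5003

5.5003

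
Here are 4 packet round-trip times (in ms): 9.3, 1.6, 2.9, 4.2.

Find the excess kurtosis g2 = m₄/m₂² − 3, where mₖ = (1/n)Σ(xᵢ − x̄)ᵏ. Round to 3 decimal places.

x̄ = 4.5000
Σ(xᵢ − x̄)² = 34.1000 ⇒ m₂ = 8.52500
Σ(xᵢ − x̄)⁴ = 608.1314 ⇒ m₄ = 152.03285
m₂² = 72.67563
g2 = m₄/m₂² − 3 = 2.09194 − 3 ≈ -0.908

-0.908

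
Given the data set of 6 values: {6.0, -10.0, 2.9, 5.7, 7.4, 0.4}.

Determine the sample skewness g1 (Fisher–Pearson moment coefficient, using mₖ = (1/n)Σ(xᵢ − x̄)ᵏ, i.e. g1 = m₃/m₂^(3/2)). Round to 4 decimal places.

-1.2414

x̄ = (6.0 - 10.0 + 2.9 + 5.7 + 7.4 + 0.4) / 6 = 2.0667
deviations (xᵢ − x̄): 3.9333, -12.0667, 0.8333, 3.6333, 5.3333, -1.6667
Σ(xᵢ − x̄)² = 206.1933 ⇒ m₂ = 206.1933/6 = 34.36556
Σ(xᵢ − x̄)³ = -1500.4904 ⇒ m₃ = -1500.4904/6 = -250.08174
m₂^(3/2) = 34.36556^(1.5) = 201.45825
g1 = m₃ / m₂^(3/2) = -250.08174 / 201.45825 ≈ -1.2414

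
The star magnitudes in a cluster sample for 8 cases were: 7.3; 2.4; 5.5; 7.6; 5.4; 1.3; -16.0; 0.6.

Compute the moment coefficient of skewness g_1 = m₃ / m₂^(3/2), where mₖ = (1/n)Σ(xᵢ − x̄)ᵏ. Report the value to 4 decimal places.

-1.7537

x̄ = (7.3 + 2.4 + 5.5 + 7.6 + 5.4 + 1.3 - 16.0 + 0.6) / 8 = 1.7625
deviations (xᵢ − x̄): 5.5375, 0.6375, 3.7375, 5.8375, 3.6375, -0.4625, -17.7625, -1.1625
Σ(xᵢ − x̄)² = 409.4188 ⇒ m₂ = 409.4188/8 = 51.17734
Σ(xᵢ − x̄)³ = -5136.5330 ⇒ m₃ = -5136.5330/8 = -642.06662
m₂^(3/2) = 51.17734^(1.5) = 366.11423
g_1 = m₃ / m₂^(3/2) = -642.06662 / 366.11423 ≈ -1.7537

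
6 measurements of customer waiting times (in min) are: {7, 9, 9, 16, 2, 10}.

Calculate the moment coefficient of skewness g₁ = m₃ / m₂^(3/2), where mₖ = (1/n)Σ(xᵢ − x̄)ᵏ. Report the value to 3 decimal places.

0.104

x̄ = (7 + 9 + 9 + 16 + 2 + 10) / 6 = 8.8333
deviations (xᵢ − x̄): -1.8333, 0.1667, 0.1667, 7.1667, -6.8333, 1.1667
Σ(xᵢ − x̄)² = 102.8333 ⇒ m₂ = 102.8333/6 = 17.13889
Σ(xᵢ − x̄)³ = 44.4444 ⇒ m₃ = 44.4444/6 = 7.40741
m₂^(3/2) = 17.13889^(1.5) = 70.95353
g₁ = m₃ / m₂^(3/2) = 7.40741 / 70.95353 ≈ 0.104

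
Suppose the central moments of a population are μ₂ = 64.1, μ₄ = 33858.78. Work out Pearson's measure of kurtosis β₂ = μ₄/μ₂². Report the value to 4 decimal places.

8.2405

μ₂² = 64.1² = 4108.81000
μ₄/μ₂² = 33858.78 / 4108.81000 = 8.24053
β₂ ≈ 8.2405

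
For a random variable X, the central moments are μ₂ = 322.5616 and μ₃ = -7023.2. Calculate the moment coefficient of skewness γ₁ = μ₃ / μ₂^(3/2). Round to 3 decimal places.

-1.212

σ = √μ₂ = √322.5616 = 17.96000
σ³ = μ₂^(3/2) = 5793.20634
γ₁ = μ₃/σ³ = -7023.2 / 5793.20634 ≈ -1.212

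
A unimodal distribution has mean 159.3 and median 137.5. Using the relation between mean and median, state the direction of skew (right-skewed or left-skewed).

right-skewed

mean − median = 159.3 − 137.5 = 21.8
mean > median ⇒ the longer tail is on the right ⇒ right-skewed (positively skewed).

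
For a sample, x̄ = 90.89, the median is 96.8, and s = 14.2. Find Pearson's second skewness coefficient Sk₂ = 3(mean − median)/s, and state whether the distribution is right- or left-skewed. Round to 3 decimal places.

-1.249, left-skewed

Sk₂ = 3(90.89 − 96.8) / 14.2 = 3 × -5.9100 / 14.2
    = -17.7300 / 14.2 ≈ -1.249
Sk₂ < 0 ⇒ mean < median ⇒ left-skewed (negative skew).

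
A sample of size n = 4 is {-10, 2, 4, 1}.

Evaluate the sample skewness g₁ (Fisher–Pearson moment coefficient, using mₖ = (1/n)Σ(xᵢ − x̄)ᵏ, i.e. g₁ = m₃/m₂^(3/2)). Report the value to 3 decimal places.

x̄ = (-10 + 2 + 4 + 1) / 4 = -0.7500
deviations (xᵢ − x̄): -9.2500, 2.7500, 4.7500, 1.7500
Σ(xᵢ − x̄)² = 118.7500 ⇒ m₂ = 118.7500/4 = 29.68750
Σ(xᵢ − x̄)³ = -658.1250 ⇒ m₃ = -658.1250/4 = -164.53125
m₂^(3/2) = 29.68750^(1.5) = 161.75602
g₁ = m₃ / m₂^(3/2) = -164.53125 / 161.75602 ≈ -1.017

-1.017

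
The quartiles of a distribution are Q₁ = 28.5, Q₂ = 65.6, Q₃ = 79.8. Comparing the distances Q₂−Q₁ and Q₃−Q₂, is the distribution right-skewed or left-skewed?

Q₂ − Q₁ = 37.1;  Q₃ − Q₂ = 14.2
Q₂ − Q₁ > Q₃ − Q₂ ⇒ the lower half is more spread out ⇒ left-skewed.

left-skewed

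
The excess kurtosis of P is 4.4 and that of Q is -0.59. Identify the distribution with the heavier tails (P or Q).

P

Higher excess kurtosis ⇒ heavier tails relative to the normal distribution.
4.4 vs -0.59: the larger is 4.4, so P has heavier tails. (P is leptokurtic — heavier-than-normal tails; the other is platykurtic.)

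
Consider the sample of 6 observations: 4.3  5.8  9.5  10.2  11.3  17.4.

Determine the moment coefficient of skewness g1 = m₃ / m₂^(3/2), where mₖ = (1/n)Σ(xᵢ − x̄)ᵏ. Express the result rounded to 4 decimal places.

x̄ = (4.3 + 5.8 + 9.5 + 10.2 + 11.3 + 17.4) / 6 = 9.7500
deviations (xᵢ − x̄): -5.4500, -3.9500, -0.2500, 0.4500, 1.5500, 7.6500
Σ(xᵢ − x̄)² = 106.4950 ⇒ m₂ = 106.4950/6 = 17.74917
Σ(xᵢ − x̄)³ = 227.9880 ⇒ m₃ = 227.9880/6 = 37.99800
m₂^(3/2) = 17.74917^(1.5) = 74.77681
g1 = m₃ / m₂^(3/2) = 37.99800 / 74.77681 ≈ 0.5082

0.5082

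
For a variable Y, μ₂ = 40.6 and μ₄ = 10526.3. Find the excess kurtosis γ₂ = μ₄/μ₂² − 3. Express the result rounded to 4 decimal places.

3.3859

μ₂² = 40.6² = 1648.36000
μ₄/μ₂² = 10526.3 / 1648.36000 = 6.38592
γ₂ = 6.38592 − 3 ≈ 3.3859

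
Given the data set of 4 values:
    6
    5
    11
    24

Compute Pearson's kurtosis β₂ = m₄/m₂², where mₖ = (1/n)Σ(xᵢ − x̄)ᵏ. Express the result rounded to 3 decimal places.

2.068

x̄ = 11.5000
Σ(xᵢ − x̄)² = 229.0000 ⇒ m₂ = 57.25000
Σ(xᵢ − x̄)⁴ = 27114.2500 ⇒ m₄ = 6778.56250
m₂² = 3277.56250
β₂ = m₄/m₂² = 6778.56250 / 3277.56250 ≈ 2.068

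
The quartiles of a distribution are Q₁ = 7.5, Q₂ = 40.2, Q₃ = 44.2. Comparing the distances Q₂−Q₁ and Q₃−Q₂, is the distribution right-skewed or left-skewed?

left-skewed

Q₂ − Q₁ = 32.7;  Q₃ − Q₂ = 4.0
Q₂ − Q₁ > Q₃ − Q₂ ⇒ the lower half is more spread out ⇒ left-skewed.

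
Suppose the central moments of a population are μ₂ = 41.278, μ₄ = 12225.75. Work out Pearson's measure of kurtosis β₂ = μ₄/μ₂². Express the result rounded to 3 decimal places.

μ₂² = 41.278² = 1703.87328
μ₄/μ₂² = 12225.75 / 1703.87328 = 7.17527
β₂ ≈ 7.175

7.175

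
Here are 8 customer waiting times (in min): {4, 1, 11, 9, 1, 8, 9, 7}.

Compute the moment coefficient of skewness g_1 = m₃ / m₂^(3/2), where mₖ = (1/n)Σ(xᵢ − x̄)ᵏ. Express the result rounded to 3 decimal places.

x̄ = (4 + 1 + 11 + 9 + 1 + 8 + 9 + 7) / 8 = 6.2500
deviations (xᵢ − x̄): -2.2500, -5.2500, 4.7500, 2.7500, -5.2500, 1.7500, 2.7500, 0.7500
Σ(xᵢ − x̄)² = 101.5000 ⇒ m₂ = 101.5000/8 = 12.68750
Σ(xᵢ − x̄)³ = -146.2500 ⇒ m₃ = -146.2500/8 = -18.28125
m₂^(3/2) = 12.68750^(1.5) = 45.19226
g_1 = m₃ / m₂^(3/2) = -18.28125 / 45.19226 ≈ -0.405

-0.405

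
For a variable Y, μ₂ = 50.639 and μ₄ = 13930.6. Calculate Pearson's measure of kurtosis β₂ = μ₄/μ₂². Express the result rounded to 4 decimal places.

5.4325

μ₂² = 50.639² = 2564.30832
μ₄/μ₂² = 13930.6 / 2564.30832 = 5.43250
β₂ ≈ 5.4325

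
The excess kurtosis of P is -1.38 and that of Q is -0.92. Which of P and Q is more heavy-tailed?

Higher excess kurtosis ⇒ heavier tails relative to the normal distribution.
-1.38 vs -0.92: the larger is -0.92, so Q has heavier tails.

Q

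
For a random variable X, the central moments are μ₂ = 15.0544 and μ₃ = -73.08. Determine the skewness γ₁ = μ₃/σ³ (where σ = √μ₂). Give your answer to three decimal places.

σ = √μ₂ = √15.0544 = 3.88000
σ³ = μ₂^(3/2) = 58.41107
γ₁ = μ₃/σ³ = -73.08 / 58.41107 ≈ -1.251

-1.251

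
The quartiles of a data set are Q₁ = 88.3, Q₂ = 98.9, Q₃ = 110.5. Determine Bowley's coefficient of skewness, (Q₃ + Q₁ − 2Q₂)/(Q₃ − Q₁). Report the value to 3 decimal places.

numerator: Q₃ + Q₁ − 2Q₂ = 110.5 + 88.3 − 2×98.9 = 1.0000
denominator: Q₃ − Q₁ = 110.5 − 88.3 = 22.2000
Bowley skewness = 1.0000 / 22.2000 ≈ 0.045

0.045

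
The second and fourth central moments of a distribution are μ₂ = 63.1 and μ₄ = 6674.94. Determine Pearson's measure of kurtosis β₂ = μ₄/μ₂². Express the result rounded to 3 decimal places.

μ₂² = 63.1² = 3981.61000
μ₄/μ₂² = 6674.94 / 3981.61000 = 1.67644
β₂ ≈ 1.676

1.676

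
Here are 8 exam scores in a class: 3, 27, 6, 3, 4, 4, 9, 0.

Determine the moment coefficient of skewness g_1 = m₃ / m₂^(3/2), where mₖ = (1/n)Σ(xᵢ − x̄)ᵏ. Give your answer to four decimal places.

x̄ = (3 + 27 + 6 + 3 + 4 + 4 + 9 + 0) / 8 = 7.0000
deviations (xᵢ − x̄): -4.0000, 20.0000, -1.0000, -4.0000, -3.0000, -3.0000, 2.0000, -7.0000
Σ(xᵢ − x̄)² = 504.0000 ⇒ m₂ = 504.0000/8 = 63.00000
Σ(xᵢ − x̄)³ = 7482.0000 ⇒ m₃ = 7482.0000/8 = 935.25000
m₂^(3/2) = 63.00000^(1.5) = 500.04700
g_1 = m₃ / m₂^(3/2) = 935.25000 / 500.04700 ≈ 1.8703

1.8703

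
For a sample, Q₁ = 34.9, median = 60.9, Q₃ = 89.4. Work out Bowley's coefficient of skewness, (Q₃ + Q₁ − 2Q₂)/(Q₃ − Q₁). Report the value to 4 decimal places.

numerator: Q₃ + Q₁ − 2Q₂ = 89.4 + 34.9 − 2×60.9 = 2.5000
denominator: Q₃ − Q₁ = 89.4 − 34.9 = 54.5000
Bowley skewness = 2.5000 / 54.5000 ≈ 0.0459

0.0459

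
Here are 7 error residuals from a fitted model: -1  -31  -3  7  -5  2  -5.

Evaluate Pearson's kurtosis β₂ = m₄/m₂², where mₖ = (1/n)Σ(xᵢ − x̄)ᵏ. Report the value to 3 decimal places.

x̄ = -5.1429
Σ(xᵢ − x̄)² = 888.8571 ⇒ m₂ = 126.97959
Σ(xᵢ − x̄)⁴ = 471674.9913 ⇒ m₄ = 67382.14161
m₂² = 16123.81674
β₂ = m₄/m₂² = 67382.14161 / 16123.81674 ≈ 4.179

4.179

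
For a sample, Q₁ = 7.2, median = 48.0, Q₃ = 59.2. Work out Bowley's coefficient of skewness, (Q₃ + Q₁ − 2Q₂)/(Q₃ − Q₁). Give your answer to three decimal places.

-0.569

numerator: Q₃ + Q₁ − 2Q₂ = 59.2 + 7.2 − 2×48.0 = -29.6000
denominator: Q₃ − Q₁ = 59.2 − 7.2 = 52.0000
Bowley skewness = -29.6000 / 52.0000 ≈ -0.569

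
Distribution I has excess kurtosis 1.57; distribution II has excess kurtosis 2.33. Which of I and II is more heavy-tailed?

II

Higher excess kurtosis ⇒ heavier tails relative to the normal distribution.
1.57 vs 2.33: the larger is 2.33, so II has heavier tails.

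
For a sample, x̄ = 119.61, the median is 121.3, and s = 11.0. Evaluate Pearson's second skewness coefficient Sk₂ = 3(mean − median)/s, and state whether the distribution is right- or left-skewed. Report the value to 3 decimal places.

-0.461, left-skewed

Sk₂ = 3(119.61 − 121.3) / 11.0 = 3 × -1.6900 / 11.0
    = -5.0700 / 11.0 ≈ -0.461
Sk₂ < 0 ⇒ mean < median ⇒ left-skewed (negative skew).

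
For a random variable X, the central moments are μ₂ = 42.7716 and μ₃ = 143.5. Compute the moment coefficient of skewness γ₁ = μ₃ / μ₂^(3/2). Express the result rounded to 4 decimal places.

0.5130

σ = √μ₂ = √42.7716 = 6.54000
σ³ = μ₂^(3/2) = 279.72626
γ₁ = μ₃/σ³ = 143.5 / 279.72626 ≈ 0.5130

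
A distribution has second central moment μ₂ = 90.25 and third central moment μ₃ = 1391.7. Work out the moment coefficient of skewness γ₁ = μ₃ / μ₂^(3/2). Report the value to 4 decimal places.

σ = √μ₂ = √90.25 = 9.50000
σ³ = μ₂^(3/2) = 857.37500
γ₁ = μ₃/σ³ = 1391.7 / 857.37500 ≈ 1.6232

1.6232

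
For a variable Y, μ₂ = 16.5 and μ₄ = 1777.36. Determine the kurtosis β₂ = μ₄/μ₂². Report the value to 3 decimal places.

6.528

μ₂² = 16.5² = 272.25000
μ₄/μ₂² = 1777.36 / 272.25000 = 6.52841
β₂ ≈ 6.528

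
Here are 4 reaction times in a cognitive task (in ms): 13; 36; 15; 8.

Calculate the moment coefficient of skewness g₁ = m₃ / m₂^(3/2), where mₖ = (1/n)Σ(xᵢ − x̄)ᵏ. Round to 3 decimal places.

0.955

x̄ = (13 + 36 + 15 + 8) / 4 = 18.0000
deviations (xᵢ − x̄): -5.0000, 18.0000, -3.0000, -10.0000
Σ(xᵢ − x̄)² = 458.0000 ⇒ m₂ = 458.0000/4 = 114.50000
Σ(xᵢ − x̄)³ = 4680.0000 ⇒ m₃ = 4680.0000/4 = 1170.00000
m₂^(3/2) = 114.50000^(1.5) = 1225.20350
g₁ = m₃ / m₂^(3/2) = 1170.00000 / 1225.20350 ≈ 0.955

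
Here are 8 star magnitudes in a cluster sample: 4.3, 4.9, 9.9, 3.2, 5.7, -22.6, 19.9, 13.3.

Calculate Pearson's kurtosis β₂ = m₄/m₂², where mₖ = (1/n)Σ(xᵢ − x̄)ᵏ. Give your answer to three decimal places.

4.269

x̄ = 4.8250
Σ(xᵢ − x̄)² = 1080.6550 ⇒ m₂ = 135.08188
Σ(xᵢ − x̄)⁴ = 623175.5039 ⇒ m₄ = 77896.93798
m₂² = 18247.11295
β₂ = m₄/m₂² = 77896.93798 / 18247.11295 ≈ 4.269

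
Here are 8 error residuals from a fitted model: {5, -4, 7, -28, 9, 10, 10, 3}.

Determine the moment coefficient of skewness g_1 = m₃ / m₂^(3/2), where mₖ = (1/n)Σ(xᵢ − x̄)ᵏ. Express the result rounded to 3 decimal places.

-1.748

x̄ = (5 - 4 + 7 - 28 + 9 + 10 + 10 + 3) / 8 = 1.5000
deviations (xᵢ − x̄): 3.5000, -5.5000, 5.5000, -29.5000, 7.5000, 8.5000, 8.5000, 1.5000
Σ(xᵢ − x̄)² = 1146.0000 ⇒ m₂ = 1146.0000/8 = 143.25000
Σ(xᵢ − x̄)³ = -23976.0000 ⇒ m₃ = -23976.0000/8 = -2997.00000
m₂^(3/2) = 143.25000^(1.5) = 1714.51759
g_1 = m₃ / m₂^(3/2) = -2997.00000 / 1714.51759 ≈ -1.748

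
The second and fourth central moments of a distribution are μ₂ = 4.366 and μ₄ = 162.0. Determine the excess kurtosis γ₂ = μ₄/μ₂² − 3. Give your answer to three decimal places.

5.499

μ₂² = 4.366² = 19.06196
μ₄/μ₂² = 162.0 / 19.06196 = 8.49860
γ₂ = 8.49860 − 3 ≈ 5.499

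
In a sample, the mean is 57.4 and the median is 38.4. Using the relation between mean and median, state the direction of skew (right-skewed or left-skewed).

mean − median = 57.4 − 38.4 = 19.0
mean > median ⇒ the longer tail is on the right ⇒ right-skewed (positively skewed).

right-skewed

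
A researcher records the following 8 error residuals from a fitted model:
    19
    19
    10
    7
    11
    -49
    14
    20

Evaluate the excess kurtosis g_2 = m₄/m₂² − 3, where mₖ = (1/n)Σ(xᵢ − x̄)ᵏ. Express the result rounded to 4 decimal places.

2.6568

x̄ = 6.3750
Σ(xᵢ − x̄)² = 3663.8750 ⇒ m₂ = 457.98438
Σ(xᵢ − x̄)⁴ = 9492035.3691 ⇒ m₄ = 1186504.42114
m₂² = 209749.68774
g_2 = m₄/m₂² − 3 = 5.65676 − 3 ≈ 2.6568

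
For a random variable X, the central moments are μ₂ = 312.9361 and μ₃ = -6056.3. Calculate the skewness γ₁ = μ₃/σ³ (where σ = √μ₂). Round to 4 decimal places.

-1.0940

σ = √μ₂ = √312.9361 = 17.69000
σ³ = μ₂^(3/2) = 5535.83961
γ₁ = μ₃/σ³ = -6056.3 / 5535.83961 ≈ -1.0940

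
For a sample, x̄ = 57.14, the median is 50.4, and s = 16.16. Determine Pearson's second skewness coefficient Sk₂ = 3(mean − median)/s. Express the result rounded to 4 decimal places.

Sk₂ = 3(57.14 − 50.4) / 16.16 = 3 × 6.7400 / 16.16
    = 20.2200 / 16.16 ≈ 1.2512

1.2512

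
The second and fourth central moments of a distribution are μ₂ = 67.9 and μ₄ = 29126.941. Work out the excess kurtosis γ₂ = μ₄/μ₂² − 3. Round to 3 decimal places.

μ₂² = 67.9² = 4610.41000
μ₄/μ₂² = 29126.941 / 4610.41000 = 6.31765
γ₂ = 6.31765 − 3 ≈ 3.318

3.318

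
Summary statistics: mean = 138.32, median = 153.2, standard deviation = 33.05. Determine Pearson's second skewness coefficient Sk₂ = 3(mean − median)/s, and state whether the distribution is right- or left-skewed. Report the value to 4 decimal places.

Sk₂ = 3(138.32 − 153.2) / 33.05 = 3 × -14.8800 / 33.05
    = -44.6400 / 33.05 ≈ -1.3507
Sk₂ < 0 ⇒ mean < median ⇒ left-skewed (negative skew).

-1.3507, left-skewed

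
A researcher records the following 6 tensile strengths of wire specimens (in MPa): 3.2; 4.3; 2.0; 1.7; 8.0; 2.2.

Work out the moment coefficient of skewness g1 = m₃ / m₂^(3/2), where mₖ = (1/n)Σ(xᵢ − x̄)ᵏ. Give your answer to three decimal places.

x̄ = (3.2 + 4.3 + 2.0 + 1.7 + 8.0 + 2.2) / 6 = 3.5667
deviations (xᵢ − x̄): -0.3667, 0.7333, -1.5667, -1.8667, 4.4333, -1.3667
Σ(xᵢ − x̄)² = 28.1333 ⇒ m₂ = 28.1333/6 = 4.68889
Σ(xᵢ − x̄)³ = 74.5776 ⇒ m₃ = 74.5776/6 = 12.42959
m₂^(3/2) = 4.68889^(1.5) = 10.15325
g1 = m₃ / m₂^(3/2) = 12.42959 / 10.15325 ≈ 1.224

1.224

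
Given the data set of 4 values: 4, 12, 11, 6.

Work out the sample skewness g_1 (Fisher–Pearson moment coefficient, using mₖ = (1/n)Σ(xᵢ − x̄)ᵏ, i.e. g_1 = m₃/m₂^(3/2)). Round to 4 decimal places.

x̄ = (4 + 12 + 11 + 6) / 4 = 8.2500
deviations (xᵢ − x̄): -4.2500, 3.7500, 2.7500, -2.2500
Σ(xᵢ − x̄)² = 44.7500 ⇒ m₂ = 44.7500/4 = 11.18750
Σ(xᵢ − x̄)³ = -14.6250 ⇒ m₃ = -14.6250/4 = -3.65625
m₂^(3/2) = 11.18750^(1.5) = 37.41964
g_1 = m₃ / m₂^(3/2) = -3.65625 / 37.41964 ≈ -0.0977

-0.0977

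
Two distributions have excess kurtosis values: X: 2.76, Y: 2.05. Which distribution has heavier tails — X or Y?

X

Higher excess kurtosis ⇒ heavier tails relative to the normal distribution.
2.76 vs 2.05: the larger is 2.76, so X has heavier tails.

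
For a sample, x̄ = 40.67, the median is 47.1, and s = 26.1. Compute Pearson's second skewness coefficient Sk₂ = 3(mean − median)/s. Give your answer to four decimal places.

Sk₂ = 3(40.67 − 47.1) / 26.1 = 3 × -6.4300 / 26.1
    = -19.2900 / 26.1 ≈ -0.7391

-0.7391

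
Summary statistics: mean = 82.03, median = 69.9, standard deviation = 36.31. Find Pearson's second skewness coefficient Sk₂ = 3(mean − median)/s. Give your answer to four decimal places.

1.0022

Sk₂ = 3(82.03 − 69.9) / 36.31 = 3 × 12.1300 / 36.31
    = 36.3900 / 36.31 ≈ 1.0022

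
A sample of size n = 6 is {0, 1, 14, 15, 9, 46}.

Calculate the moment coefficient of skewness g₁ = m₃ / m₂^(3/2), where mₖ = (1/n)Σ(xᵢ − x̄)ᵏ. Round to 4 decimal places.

1.2425

x̄ = (0 + 1 + 14 + 15 + 9 + 46) / 6 = 14.1667
deviations (xᵢ − x̄): -14.1667, -13.1667, -0.1667, 0.8333, -5.1667, 31.8333
Σ(xᵢ − x̄)² = 1414.8333 ⇒ m₂ = 1414.8333/6 = 235.80556
Σ(xᵢ − x̄)³ = 26995.5556 ⇒ m₃ = 26995.5556/6 = 4499.25926
m₂^(3/2) = 235.80556^(1.5) = 3621.02105
g₁ = m₃ / m₂^(3/2) = 4499.25926 / 3621.02105 ≈ 1.2425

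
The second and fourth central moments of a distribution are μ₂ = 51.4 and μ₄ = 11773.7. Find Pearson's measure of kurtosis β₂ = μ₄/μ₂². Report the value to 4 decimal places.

μ₂² = 51.4² = 2641.96000
μ₄/μ₂² = 11773.7 / 2641.96000 = 4.45643
β₂ ≈ 4.4564

4.4564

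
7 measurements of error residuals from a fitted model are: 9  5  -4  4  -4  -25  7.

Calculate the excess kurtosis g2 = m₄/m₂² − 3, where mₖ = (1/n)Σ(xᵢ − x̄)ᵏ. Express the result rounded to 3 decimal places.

x̄ = -1.1429
Σ(xᵢ − x̄)² = 818.8571 ⇒ m₂ = 116.97959
Σ(xᵢ − x̄)⁴ = 341183.8484 ⇒ m₄ = 48740.54977
m₂² = 13684.22491
g2 = m₄/m₂² − 3 = 3.56181 − 3 ≈ 0.562

0.562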